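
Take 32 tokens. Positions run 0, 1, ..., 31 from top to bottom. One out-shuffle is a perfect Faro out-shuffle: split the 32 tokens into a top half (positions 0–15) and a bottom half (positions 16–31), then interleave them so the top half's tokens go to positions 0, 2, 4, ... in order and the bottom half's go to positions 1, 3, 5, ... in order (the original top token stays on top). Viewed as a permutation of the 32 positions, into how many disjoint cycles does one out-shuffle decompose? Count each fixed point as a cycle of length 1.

Trace each unvisited position around until it returns:
(0) (1 2 4 8 16) (3 6 12 24 17) (5 10 20 9 18) (7 14 28 25 19) (11 22 13 26 21) (15 30 29 27 23) (31)
8 cycles in total.

8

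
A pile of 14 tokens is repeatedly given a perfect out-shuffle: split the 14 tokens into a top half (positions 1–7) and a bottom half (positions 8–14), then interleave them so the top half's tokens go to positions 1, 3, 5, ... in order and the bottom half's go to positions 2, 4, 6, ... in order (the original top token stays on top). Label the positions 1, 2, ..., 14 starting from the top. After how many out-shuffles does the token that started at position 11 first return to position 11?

12

Follow position 11 under repeated out-shuffles:
11 → 8 → 2 → 3 → 5 → 9 → 4 → 7 → 13 → 12 → 10 → 6 → 11
It first returns after 12 out-shuffles.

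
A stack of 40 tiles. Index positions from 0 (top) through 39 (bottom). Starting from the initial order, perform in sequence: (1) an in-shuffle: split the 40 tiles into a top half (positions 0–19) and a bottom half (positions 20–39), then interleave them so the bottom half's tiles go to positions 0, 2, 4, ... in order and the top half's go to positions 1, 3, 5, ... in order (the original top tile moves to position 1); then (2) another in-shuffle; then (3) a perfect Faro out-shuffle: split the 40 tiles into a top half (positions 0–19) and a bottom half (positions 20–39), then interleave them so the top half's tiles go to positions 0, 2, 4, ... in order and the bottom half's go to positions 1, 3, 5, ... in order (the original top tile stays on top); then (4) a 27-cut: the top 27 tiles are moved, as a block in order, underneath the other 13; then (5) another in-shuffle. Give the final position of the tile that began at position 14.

Track the tile from position 14 forward through each operation:
  after op 1 (in-shuffle): 14 → 29
  after op 2 (in-shuffle): 29 → 18
  after op 3 (out-shuffle): 18 → 36
  after op 4 (cut 27): 36 → 9
  after op 5 (in-shuffle): 9 → 19

19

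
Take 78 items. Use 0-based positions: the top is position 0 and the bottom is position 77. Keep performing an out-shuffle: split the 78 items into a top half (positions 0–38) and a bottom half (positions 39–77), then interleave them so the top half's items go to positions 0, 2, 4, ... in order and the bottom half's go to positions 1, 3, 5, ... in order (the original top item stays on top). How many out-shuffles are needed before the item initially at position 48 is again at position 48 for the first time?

Follow position 48 under repeated out-shuffles:
48 → 19 → 38 → 76 → 75 → 73 → 69 → 61 → ... → 48 (length 30)
It first returns after 30 out-shuffles.

30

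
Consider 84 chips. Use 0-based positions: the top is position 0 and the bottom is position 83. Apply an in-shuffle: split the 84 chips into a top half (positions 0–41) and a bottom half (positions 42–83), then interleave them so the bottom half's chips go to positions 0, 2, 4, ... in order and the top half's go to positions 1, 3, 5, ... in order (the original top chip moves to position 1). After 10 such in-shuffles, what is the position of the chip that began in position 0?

Track the chip's position through each in-shuffle:
0 → 1 → 3 → 7 → 15 → 31 → 63 → 42 → 0 → 1 → 3

3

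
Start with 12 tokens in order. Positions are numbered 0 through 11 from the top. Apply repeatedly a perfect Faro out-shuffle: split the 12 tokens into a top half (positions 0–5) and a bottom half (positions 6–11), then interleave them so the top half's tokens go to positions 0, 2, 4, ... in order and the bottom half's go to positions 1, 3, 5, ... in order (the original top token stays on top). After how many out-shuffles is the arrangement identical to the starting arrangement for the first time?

10

The out-shuffle permutes the 12 positions with cycle lengths [1, 1, 10].
Every token is home exactly when every cycle has completed a whole number of laps, i.e. after lcm(1, 10) = 10 out-shuffles.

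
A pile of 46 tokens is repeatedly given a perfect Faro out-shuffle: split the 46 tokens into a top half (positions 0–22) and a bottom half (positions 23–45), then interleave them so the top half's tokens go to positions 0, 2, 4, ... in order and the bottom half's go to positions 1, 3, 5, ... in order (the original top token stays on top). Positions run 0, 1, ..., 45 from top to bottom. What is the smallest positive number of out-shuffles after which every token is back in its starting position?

The out-shuffle permutes the 46 positions with cycle lengths [1, 1, 2, 4, 4, 4, 6, 12, 12].
Every token is home exactly when every cycle has completed a whole number of laps, i.e. after lcm(1, 2, 4, 6, 12) = 12 out-shuffles.

12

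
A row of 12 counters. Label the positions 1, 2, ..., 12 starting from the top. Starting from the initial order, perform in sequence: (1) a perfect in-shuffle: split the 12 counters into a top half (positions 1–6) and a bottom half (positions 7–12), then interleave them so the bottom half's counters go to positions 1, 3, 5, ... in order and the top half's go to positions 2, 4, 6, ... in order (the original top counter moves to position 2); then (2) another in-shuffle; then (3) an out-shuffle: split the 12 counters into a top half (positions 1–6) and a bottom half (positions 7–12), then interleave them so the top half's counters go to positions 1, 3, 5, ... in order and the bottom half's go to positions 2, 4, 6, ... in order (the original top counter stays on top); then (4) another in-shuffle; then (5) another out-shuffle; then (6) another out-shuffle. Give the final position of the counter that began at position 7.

10

Track the counter from position 7 forward through each operation:
  after op 1 (in-shuffle): 7 → 1
  after op 2 (in-shuffle): 1 → 2
  after op 3 (out-shuffle): 2 → 3
  after op 4 (in-shuffle): 3 → 6
  after op 5 (out-shuffle): 6 → 11
  after op 6 (out-shuffle): 11 → 10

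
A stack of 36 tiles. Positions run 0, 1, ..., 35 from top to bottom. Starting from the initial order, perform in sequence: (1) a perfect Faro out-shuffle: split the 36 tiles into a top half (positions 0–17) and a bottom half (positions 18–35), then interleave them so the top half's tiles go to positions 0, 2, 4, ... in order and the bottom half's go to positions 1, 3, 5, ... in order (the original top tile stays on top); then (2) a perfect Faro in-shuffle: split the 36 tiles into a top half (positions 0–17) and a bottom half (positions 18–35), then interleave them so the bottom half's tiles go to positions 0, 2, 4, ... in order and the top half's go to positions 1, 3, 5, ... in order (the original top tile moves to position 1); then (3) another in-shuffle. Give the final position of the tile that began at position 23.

Track the tile from position 23 forward through each operation:
  after op 1 (out-shuffle): 23 → 11
  after op 2 (in-shuffle): 11 → 23
  after op 3 (in-shuffle): 23 → 10

10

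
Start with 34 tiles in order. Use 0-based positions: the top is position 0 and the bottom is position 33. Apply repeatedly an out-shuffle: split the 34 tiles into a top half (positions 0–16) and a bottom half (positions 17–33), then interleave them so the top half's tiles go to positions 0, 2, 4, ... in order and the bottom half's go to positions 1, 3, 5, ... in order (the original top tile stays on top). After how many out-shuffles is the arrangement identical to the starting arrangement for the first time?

The out-shuffle permutes the 34 positions with cycle lengths [1, 1, 2, 10, 10, 10].
Every tile is home exactly when every cycle has completed a whole number of laps, i.e. after lcm(1, 2, 10) = 10 out-shuffles.

10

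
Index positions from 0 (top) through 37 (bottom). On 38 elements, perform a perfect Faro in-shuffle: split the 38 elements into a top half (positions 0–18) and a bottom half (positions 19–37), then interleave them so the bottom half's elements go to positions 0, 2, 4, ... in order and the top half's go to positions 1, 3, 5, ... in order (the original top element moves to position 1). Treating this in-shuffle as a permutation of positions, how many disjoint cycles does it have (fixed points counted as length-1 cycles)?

Trace each unvisited position around until it returns:
(0 1 3 7 15 31 ... len 12) (2 5 11 23 8 17 ... len 12) (6 13 27 16 33 28 ... len 12) (12 25)
4 cycles in total.

4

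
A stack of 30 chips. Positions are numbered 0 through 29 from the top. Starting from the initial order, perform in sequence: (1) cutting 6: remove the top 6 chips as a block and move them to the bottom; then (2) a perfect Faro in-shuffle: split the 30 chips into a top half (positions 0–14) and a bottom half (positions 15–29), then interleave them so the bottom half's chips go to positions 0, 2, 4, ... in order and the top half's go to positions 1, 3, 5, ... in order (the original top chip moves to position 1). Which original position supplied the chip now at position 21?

16

Undo the operations in reverse order, starting from position 21:
  undo op 2 (in-shuffle, from top half): 21 ← 10
  undo op 1 (cut 6): 10 ← 16
So the chip at position 21 came from original position 16.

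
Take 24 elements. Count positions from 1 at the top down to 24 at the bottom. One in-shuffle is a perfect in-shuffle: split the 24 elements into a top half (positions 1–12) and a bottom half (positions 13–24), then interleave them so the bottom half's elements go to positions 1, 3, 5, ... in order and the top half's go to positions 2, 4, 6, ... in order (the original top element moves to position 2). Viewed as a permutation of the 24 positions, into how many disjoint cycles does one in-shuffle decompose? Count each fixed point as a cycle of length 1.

Trace each unvisited position around until it returns:
(1 2 4 8 16 7 ... len 20) (5 10 20 15)
2 cycles in total.

2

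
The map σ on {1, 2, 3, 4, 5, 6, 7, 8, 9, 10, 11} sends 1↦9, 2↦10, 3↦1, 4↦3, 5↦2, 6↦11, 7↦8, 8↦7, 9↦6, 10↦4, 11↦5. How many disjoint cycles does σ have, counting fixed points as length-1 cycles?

2

Cycle decomposition: (1 9 6 11 5 2 10 4 3) (7 8).
2 cycles.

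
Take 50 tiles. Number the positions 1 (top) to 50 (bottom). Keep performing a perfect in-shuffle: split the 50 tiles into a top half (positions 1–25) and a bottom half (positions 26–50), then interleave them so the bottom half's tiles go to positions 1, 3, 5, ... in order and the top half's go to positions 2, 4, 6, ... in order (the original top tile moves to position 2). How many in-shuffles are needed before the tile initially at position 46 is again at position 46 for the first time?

8

Follow position 46 under repeated in-shuffles:
46 → 41 → 31 → 11 → 22 → 44 → 37 → 23 → 46
It first returns after 8 in-shuffles.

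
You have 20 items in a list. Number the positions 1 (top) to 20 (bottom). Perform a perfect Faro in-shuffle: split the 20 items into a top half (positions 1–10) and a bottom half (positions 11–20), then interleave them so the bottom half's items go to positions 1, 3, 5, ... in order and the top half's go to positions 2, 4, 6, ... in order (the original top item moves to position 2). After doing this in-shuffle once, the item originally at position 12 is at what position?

3

Track the item's position through each in-shuffle:
12 → 3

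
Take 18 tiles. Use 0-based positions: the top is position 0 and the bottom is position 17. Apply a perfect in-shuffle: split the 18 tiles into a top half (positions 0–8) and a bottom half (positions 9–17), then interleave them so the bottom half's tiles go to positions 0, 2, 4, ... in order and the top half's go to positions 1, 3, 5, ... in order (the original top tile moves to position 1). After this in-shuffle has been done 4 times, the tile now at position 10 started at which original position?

Work backwards from position 10, undoing one in-shuffle at a time:
10 ← 14 ← 16 ← 17 ← 8
So the tile now at position 10 started at position 8.

8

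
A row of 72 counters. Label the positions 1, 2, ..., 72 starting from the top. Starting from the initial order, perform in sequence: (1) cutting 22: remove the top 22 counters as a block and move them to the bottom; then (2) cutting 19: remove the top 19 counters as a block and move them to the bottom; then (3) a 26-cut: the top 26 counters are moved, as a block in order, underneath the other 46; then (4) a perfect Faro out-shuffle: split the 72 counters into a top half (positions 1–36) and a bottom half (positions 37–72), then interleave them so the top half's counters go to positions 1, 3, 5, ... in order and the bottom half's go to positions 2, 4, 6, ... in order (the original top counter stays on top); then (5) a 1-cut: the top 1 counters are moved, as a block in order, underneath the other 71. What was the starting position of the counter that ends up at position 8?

Undo the operations in reverse order, starting from position 8:
  undo op 5 (cut 1): 8 ← 9
  undo op 4 (out-shuffle, from top half): 9 ← 5
  undo op 3 (cut 26): 5 ← 31
  undo op 2 (cut 19): 31 ← 50
  undo op 1 (cut 22): 50 ← 72
So the counter at position 8 came from original position 72.

72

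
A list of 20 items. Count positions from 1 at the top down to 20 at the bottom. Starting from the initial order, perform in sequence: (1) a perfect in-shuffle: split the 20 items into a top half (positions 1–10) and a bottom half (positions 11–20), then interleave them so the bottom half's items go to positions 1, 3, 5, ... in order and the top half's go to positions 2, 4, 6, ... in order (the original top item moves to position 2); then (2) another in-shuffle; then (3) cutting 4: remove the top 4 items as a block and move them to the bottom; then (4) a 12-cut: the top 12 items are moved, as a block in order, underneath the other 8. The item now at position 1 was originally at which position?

20

Undo the operations in reverse order, starting from position 1:
  undo op 4 (cut 12): 1 ← 13
  undo op 3 (cut 4): 13 ← 17
  undo op 2 (in-shuffle, from bottom half): 17 ← 19
  undo op 1 (in-shuffle, from bottom half): 19 ← 20
So the item at position 1 came from original position 20.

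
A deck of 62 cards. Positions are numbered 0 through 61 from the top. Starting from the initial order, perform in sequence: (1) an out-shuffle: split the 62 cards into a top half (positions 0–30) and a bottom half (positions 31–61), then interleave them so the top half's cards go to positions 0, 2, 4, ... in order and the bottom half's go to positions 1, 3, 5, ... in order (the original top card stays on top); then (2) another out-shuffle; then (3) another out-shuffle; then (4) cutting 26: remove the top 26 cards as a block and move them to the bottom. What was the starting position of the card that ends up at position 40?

Undo the operations in reverse order, starting from position 40:
  undo op 4 (cut 26): 40 ← 4
  undo op 3 (out-shuffle, from top half): 4 ← 2
  undo op 2 (out-shuffle, from top half): 2 ← 1
  undo op 1 (out-shuffle, from bottom half): 1 ← 31
So the card at position 40 came from original position 31.

31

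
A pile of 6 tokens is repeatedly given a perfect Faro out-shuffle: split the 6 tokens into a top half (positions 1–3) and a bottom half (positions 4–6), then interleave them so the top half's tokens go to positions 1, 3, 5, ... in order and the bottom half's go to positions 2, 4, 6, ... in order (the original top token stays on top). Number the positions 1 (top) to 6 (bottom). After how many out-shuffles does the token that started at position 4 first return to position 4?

4

Follow position 4 under repeated out-shuffles:
4 → 2 → 3 → 5 → 4
It first returns after 4 out-shuffles.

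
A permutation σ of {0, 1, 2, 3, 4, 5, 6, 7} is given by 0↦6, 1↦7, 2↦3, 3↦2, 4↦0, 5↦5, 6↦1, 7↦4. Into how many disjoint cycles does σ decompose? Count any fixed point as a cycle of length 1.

Cycle decomposition: (0 6 1 7 4) (2 3) (5).
3 cycles.

3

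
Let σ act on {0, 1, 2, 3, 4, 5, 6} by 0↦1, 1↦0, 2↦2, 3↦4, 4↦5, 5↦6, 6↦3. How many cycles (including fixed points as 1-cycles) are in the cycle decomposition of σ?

3

Cycle decomposition: (0 1) (2) (3 4 5 6).
3 cycles.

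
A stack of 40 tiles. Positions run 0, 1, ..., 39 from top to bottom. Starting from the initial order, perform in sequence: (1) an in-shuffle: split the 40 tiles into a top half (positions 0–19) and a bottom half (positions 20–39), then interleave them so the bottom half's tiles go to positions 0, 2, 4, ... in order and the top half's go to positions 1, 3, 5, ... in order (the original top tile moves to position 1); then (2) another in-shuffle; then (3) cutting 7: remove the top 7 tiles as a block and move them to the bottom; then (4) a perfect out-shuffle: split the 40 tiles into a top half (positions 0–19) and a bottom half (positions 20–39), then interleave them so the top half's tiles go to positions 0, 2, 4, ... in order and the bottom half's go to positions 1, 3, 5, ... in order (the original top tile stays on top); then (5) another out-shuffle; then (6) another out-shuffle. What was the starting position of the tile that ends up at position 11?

5

Undo the operations in reverse order, starting from position 11:
  undo op 6 (out-shuffle, from bottom half): 11 ← 25
  undo op 5 (out-shuffle, from bottom half): 25 ← 32
  undo op 4 (out-shuffle, from top half): 32 ← 16
  undo op 3 (cut 7): 16 ← 23
  undo op 2 (in-shuffle, from top half): 23 ← 11
  undo op 1 (in-shuffle, from top half): 11 ← 5
So the tile at position 11 came from original position 5.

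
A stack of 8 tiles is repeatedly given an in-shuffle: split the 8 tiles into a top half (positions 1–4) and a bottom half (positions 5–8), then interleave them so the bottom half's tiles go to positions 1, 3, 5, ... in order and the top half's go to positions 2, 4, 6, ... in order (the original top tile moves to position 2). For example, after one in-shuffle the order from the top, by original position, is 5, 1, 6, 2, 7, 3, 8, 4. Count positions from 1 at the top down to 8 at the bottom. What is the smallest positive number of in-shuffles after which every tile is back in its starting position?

6

The in-shuffle permutes the 8 positions with cycle lengths [2, 6].
Every tile is home exactly when every cycle has completed a whole number of laps, i.e. after lcm(2, 6) = 6 in-shuffles.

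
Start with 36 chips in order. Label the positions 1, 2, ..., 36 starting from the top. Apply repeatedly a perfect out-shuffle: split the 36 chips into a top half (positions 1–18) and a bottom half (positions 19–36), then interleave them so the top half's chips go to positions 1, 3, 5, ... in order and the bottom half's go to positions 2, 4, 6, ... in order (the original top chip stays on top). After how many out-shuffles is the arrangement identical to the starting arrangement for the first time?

12

The out-shuffle permutes the 36 positions with cycle lengths [1, 1, 3, 3, 4, 12, 12].
Every chip is home exactly when every cycle has completed a whole number of laps, i.e. after lcm(1, 3, 4, 12) = 12 out-shuffles.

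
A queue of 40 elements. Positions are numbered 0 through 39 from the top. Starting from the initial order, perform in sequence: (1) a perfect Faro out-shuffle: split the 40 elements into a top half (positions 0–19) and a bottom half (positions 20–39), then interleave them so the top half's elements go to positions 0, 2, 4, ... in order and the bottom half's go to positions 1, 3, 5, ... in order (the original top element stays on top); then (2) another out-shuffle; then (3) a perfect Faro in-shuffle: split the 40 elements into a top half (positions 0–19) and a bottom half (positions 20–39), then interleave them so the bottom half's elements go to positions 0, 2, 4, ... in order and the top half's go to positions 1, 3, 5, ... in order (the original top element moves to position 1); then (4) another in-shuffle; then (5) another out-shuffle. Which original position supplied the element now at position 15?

21

Undo the operations in reverse order, starting from position 15:
  undo op 5 (out-shuffle, from bottom half): 15 ← 27
  undo op 4 (in-shuffle, from top half): 27 ← 13
  undo op 3 (in-shuffle, from top half): 13 ← 6
  undo op 2 (out-shuffle, from top half): 6 ← 3
  undo op 1 (out-shuffle, from bottom half): 3 ← 21
So the element at position 15 came from original position 21.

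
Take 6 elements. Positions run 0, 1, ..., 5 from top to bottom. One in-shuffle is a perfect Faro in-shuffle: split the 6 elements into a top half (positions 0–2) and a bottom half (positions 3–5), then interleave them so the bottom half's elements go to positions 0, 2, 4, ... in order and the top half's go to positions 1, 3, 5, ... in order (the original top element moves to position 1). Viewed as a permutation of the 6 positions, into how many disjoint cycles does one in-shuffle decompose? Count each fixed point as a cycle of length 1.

Trace each unvisited position around until it returns:
(0 1 3) (2 5 4)
2 cycles in total.

2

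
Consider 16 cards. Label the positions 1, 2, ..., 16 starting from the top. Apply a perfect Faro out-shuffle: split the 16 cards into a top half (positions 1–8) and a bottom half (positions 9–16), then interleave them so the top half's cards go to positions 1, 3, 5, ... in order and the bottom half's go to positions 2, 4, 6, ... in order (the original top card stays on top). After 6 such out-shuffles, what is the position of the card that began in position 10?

7

Track the card's position through each out-shuffle:
10 → 4 → 7 → 13 → 10 → 4 → 7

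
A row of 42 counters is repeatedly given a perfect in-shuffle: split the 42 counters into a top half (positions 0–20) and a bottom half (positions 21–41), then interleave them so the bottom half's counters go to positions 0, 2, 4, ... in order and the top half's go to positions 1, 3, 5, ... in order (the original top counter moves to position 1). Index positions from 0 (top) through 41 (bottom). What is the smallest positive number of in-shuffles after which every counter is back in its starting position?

14

The in-shuffle permutes the 42 positions with cycle lengths [14, 14, 14].
Every counter is home exactly when every cycle has completed a whole number of laps, i.e. after lcm(14) = 14 in-shuffles.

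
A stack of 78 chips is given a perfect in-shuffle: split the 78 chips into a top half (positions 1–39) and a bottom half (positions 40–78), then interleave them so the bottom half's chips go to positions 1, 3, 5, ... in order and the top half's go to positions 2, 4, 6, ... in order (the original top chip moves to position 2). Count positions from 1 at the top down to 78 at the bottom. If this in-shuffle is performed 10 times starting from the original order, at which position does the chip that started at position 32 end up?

Track the chip's position through each in-shuffle:
32 → 64 → 49 → 19 → 38 → 76 → 73 → 67 → 55 → 31 → 62

62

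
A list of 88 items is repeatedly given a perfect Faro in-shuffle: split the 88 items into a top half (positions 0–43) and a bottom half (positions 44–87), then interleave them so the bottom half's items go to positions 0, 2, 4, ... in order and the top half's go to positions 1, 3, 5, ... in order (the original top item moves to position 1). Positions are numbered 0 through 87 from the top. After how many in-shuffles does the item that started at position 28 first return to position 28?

Follow position 28 under repeated in-shuffles:
28 → 57 → 26 → 53 → 18 → 37 → 75 → 62 → 36 → 73 → 58 → 28
It first returns after 11 in-shuffles.

11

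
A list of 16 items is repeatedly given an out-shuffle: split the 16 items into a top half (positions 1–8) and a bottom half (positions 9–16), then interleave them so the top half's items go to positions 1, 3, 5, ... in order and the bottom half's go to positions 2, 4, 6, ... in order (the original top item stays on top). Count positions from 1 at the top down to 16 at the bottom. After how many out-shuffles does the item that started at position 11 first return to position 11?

Follow position 11 under repeated out-shuffles:
11 → 6 → 11
It first returns after 2 out-shuffles.

2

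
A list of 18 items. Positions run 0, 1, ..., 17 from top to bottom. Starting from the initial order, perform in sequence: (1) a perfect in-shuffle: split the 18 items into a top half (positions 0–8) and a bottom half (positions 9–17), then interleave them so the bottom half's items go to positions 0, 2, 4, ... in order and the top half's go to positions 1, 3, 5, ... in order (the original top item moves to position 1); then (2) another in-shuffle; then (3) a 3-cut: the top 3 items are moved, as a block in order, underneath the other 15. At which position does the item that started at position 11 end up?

6

Track the item from position 11 forward through each operation:
  after op 1 (in-shuffle): 11 → 4
  after op 2 (in-shuffle): 4 → 9
  after op 3 (cut 3): 9 → 6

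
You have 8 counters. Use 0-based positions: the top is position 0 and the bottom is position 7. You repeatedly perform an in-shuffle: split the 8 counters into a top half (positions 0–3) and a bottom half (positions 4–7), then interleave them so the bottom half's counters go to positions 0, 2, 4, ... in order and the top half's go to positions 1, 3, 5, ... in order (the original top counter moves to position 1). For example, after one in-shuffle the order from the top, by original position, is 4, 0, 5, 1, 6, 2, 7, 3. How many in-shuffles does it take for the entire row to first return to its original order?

6

The in-shuffle permutes the 8 positions with cycle lengths [2, 6].
Every counter is home exactly when every cycle has completed a whole number of laps, i.e. after lcm(2, 6) = 6 in-shuffles.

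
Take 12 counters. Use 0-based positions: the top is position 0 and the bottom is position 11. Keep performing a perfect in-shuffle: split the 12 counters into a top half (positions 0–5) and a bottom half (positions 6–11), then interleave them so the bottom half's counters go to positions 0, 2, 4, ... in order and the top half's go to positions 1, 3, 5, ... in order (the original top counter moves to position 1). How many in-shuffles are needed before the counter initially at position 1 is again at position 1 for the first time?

12

Follow position 1 under repeated in-shuffles:
1 → 3 → 7 → 2 → 5 → 11 → 10 → 8 → 4 → 9 → 6 → 0 → 1
It first returns after 12 in-shuffles.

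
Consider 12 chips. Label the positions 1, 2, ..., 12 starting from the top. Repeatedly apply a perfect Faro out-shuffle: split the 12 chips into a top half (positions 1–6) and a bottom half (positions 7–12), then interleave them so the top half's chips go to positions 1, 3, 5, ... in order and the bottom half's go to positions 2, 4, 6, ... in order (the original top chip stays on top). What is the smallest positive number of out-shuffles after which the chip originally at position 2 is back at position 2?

Follow position 2 under repeated out-shuffles:
2 → 3 → 5 → 9 → 6 → 11 → 10 → 8 → 4 → 7 → 2
It first returns after 10 out-shuffles.

10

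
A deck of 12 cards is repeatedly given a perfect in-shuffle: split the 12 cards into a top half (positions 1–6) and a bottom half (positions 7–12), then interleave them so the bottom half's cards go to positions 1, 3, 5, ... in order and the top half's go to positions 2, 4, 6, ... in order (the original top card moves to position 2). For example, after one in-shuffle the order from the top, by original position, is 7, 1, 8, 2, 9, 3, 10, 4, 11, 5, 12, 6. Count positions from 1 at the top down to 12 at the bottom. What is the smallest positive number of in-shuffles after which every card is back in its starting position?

The in-shuffle permutes the 12 positions with cycle lengths [12].
Every card is home exactly when every cycle has completed a whole number of laps, i.e. after lcm(12) = 12 in-shuffles.

12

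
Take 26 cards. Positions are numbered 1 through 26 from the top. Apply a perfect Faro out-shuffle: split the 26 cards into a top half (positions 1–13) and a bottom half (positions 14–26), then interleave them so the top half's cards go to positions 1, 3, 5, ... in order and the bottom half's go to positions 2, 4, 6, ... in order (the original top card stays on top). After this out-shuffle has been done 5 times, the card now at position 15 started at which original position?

3

Work backwards from position 15, undoing one out-shuffle at a time:
15 ← 8 ← 17 ← 9 ← 5 ← 3
So the card now at position 15 started at position 3.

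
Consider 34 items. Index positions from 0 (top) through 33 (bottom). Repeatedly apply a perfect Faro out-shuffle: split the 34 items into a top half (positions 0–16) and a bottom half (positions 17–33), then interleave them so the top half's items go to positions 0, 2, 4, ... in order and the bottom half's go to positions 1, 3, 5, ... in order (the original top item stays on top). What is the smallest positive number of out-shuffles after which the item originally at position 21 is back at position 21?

Follow position 21 under repeated out-shuffles:
21 → 9 → 18 → 3 → 6 → 12 → 24 → 15 → 30 → 27 → 21
It first returns after 10 out-shuffles.

10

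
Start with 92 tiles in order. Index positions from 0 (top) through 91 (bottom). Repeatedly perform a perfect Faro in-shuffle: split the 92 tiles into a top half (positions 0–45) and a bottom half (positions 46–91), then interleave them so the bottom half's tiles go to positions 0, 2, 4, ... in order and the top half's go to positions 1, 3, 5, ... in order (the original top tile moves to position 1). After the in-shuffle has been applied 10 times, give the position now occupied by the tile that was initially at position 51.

51

Track the tile's position through each in-shuffle:
51 → 10 → 21 → 43 → 87 → 82 → 72 → 52 → 12 → 25 → 51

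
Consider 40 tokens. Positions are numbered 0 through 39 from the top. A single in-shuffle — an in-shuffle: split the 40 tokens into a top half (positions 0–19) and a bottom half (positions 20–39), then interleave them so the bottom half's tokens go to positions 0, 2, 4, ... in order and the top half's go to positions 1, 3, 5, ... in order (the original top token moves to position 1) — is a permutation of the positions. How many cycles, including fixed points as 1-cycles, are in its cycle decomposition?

Trace each unvisited position around until it returns:
(0 1 3 7 15 31 ... len 20) (2 5 11 23 6 13 ... len 20)
2 cycles in total.

2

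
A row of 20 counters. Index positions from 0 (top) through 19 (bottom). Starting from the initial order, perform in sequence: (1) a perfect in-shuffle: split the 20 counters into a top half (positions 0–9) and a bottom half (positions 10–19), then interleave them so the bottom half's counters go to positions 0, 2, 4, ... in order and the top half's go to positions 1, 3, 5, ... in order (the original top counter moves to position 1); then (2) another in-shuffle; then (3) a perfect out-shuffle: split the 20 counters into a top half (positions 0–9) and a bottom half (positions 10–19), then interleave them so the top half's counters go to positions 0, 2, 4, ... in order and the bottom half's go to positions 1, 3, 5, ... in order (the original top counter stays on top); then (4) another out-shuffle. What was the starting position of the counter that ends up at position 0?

Undo the operations in reverse order, starting from position 0:
  undo op 4 (out-shuffle, from top half): 0 ← 0
  undo op 3 (out-shuffle, from top half): 0 ← 0
  undo op 2 (in-shuffle, from bottom half): 0 ← 10
  undo op 1 (in-shuffle, from bottom half): 10 ← 15
So the counter at position 0 came from original position 15.

15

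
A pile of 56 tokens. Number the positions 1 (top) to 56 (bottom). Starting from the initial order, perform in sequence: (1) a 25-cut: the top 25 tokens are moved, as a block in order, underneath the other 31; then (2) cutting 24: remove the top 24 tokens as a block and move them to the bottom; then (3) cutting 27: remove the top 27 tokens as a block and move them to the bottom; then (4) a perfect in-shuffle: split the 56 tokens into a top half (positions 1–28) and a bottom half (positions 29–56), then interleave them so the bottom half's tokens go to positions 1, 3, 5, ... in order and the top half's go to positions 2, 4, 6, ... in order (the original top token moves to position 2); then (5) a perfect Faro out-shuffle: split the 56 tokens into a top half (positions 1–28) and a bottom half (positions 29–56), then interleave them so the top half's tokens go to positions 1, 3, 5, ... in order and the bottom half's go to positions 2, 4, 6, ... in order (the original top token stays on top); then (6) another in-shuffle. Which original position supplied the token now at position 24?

Undo the operations in reverse order, starting from position 24:
  undo op 6 (in-shuffle, from top half): 24 ← 12
  undo op 5 (out-shuffle, from bottom half): 12 ← 34
  undo op 4 (in-shuffle, from top half): 34 ← 17
  undo op 3 (cut 27): 17 ← 44
  undo op 2 (cut 24): 44 ← 12
  undo op 1 (cut 25): 12 ← 37
So the token at position 24 came from original position 37.

37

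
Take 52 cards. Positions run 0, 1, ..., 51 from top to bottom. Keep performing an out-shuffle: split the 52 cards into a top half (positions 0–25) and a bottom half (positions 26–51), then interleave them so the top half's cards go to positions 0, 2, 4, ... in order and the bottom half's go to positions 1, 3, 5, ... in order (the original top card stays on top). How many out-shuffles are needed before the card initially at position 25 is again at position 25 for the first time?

Follow position 25 under repeated out-shuffles:
25 → 50 → 49 → 47 → 43 → 35 → 19 → 38 → 25
It first returns after 8 out-shuffles.

8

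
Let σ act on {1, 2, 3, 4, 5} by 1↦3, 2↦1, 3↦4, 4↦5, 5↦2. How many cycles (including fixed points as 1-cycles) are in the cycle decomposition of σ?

Cycle decomposition: (1 3 4 5 2).
1 cycle.

1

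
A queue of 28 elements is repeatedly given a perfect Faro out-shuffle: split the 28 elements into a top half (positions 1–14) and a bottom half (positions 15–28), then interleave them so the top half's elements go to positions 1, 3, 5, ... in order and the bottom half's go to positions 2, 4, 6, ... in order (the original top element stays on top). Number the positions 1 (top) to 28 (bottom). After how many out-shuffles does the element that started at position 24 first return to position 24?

18

Follow position 24 under repeated out-shuffles:
24 → 20 → 12 → 23 → 18 → 8 → 15 → 2 → 3 → 5 → 9 → 17 → 6 → 11 → 21 → 14 → 27 → 26 → 24
It first returns after 18 out-shuffles.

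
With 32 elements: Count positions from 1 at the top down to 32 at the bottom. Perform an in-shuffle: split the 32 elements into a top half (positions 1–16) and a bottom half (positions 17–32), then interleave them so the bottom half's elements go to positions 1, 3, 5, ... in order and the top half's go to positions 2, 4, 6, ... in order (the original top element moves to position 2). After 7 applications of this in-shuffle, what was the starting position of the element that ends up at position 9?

Work backwards from position 9, undoing one in-shuffle at a time:
9 ← 21 ← 27 ← 30 ← 15 ← 24 ← 12 ← 6
So the element now at position 9 started at position 6.

6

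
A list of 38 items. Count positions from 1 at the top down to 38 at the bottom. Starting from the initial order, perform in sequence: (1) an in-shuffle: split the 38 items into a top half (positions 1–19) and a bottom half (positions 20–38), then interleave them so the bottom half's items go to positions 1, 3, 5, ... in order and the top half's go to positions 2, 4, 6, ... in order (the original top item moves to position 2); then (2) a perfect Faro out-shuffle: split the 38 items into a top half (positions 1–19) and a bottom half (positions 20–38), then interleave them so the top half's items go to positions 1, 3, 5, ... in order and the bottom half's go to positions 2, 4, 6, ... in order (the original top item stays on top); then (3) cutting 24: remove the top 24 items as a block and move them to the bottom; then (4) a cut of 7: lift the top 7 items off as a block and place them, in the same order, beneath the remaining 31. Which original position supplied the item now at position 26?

Undo the operations in reverse order, starting from position 26:
  undo op 4 (cut 7): 26 ← 33
  undo op 3 (cut 24): 33 ← 19
  undo op 2 (out-shuffle, from top half): 19 ← 10
  undo op 1 (in-shuffle, from top half): 10 ← 5
So the item at position 26 came from original position 5.

5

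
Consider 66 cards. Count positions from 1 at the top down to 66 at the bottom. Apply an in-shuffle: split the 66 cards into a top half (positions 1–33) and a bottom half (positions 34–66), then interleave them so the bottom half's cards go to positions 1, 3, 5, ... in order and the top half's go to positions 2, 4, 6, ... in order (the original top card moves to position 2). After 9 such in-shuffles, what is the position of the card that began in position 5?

14

Track the card's position through each in-shuffle:
5 → 10 → 20 → 40 → 13 → 26 → 52 → 37 → 7 → 14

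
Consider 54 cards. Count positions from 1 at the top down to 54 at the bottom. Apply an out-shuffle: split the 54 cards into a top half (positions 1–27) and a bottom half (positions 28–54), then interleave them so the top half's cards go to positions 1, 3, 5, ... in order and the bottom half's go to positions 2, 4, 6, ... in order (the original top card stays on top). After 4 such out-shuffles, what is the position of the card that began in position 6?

28

Track the card's position through each out-shuffle:
6 → 11 → 21 → 41 → 28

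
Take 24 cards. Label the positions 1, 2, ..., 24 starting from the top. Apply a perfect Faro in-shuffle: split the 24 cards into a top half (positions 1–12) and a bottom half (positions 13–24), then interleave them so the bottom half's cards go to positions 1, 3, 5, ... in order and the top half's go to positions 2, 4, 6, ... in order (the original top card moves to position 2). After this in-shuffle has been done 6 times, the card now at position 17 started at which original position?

Work backwards from position 17, undoing one in-shuffle at a time:
17 ← 21 ← 23 ← 24 ← 12 ← 6 ← 3
So the card now at position 17 started at position 3.

3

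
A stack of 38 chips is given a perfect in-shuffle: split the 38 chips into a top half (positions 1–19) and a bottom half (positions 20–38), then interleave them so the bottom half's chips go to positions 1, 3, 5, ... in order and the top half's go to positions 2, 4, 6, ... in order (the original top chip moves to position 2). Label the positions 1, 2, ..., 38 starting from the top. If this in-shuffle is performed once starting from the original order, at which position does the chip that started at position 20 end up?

Track the chip's position through each in-shuffle:
20 → 1

1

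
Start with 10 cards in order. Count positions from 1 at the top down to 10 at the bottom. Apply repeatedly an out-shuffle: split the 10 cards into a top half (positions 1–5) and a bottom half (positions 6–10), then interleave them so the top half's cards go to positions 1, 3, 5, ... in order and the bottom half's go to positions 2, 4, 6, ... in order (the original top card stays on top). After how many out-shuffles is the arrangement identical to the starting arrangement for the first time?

The out-shuffle permutes the 10 positions with cycle lengths [1, 1, 2, 6].
Every card is home exactly when every cycle has completed a whole number of laps, i.e. after lcm(1, 2, 6) = 6 out-shuffles.

6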